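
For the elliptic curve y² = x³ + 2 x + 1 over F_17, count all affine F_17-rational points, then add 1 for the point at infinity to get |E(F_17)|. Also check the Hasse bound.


Affine points = {(0, 1), (0, 16), (1, 2), (1, 15), (2, 8), (2, 9), (3, 0), (5, 0), (6, 5), (6, 12), (7, 1), (7, 16), (8, 6), (8, 11), (9, 0), (10, 1), (10, 16), (12, 6), (12, 11), (14, 6), (14, 11), (16, 7), (16, 10)}; affine count = 23; |E(F_17)| = 24.

Discriminant check: Δ ∝ 4a³ + 27b² = 4·2³ + 27·1² = 4·8 + 27·1 ≡ 8 (mod 17). Nonzero ⇒ E is nonsingular.
For each x ∈ F_17, compute rhs = x³ + 2·x + 1 mod 17, then count y ∈ F_17 with y² ≡ rhs.
  x = 0: rhs = 1, matching y values: 1, 16 (2 points).
  x = 1: rhs = 4, matching y values: 2, 15 (2 points).
  x = 2: rhs = 13, matching y values: 8, 9 (2 points).
  x = 3: rhs = 0, matching y values: 0 (1 points).
  x = 4: rhs = 5, matching y values: none (0 points).
  x = 5: rhs = 0, matching y values: 0 (1 points).
  x = 6: rhs = 8, matching y values: 5, 12 (2 points).
  x = 7: rhs = 1, matching y values: 1, 16 (2 points).
  x = 8: rhs = 2, matching y values: 6, 11 (2 points).
  x = 9: rhs = 0, matching y values: 0 (1 points).
  x = 10: rhs = 1, matching y values: 1, 16 (2 points).
  x = 11: rhs = 11, matching y values: none (0 points).
  x = 12: rhs = 2, matching y values: 6, 11 (2 points).
  x = 13: rhs = 14, matching y values: none (0 points).
  x = 14: rhs = 2, matching y values: 6, 11 (2 points).
  x = 15: rhs = 6, matching y values: none (0 points).
  x = 16: rhs = 15, matching y values: 7, 10 (2 points).
Total affine count: 23.
Full point count |E(F_17)| = 23 + 1 = 24.
Hasse bound: |24 − (17+1)| = |6| = 6 ≤ 2√17 ≈ 8.2462 ✓.


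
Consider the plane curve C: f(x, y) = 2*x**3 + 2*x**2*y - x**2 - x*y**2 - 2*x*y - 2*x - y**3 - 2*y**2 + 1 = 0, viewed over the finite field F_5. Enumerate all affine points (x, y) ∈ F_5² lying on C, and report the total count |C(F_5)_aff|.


Affine F_5-points: {(0, 2), (0, 4), (1, 0), (1, 2), (3, 0), (4, 0)}; count = 6.

For each of the 25 pairs (x, y) ∈ F_5², evaluate f(x, y) mod 5. Record the zeros.
  x = 0: [0↦1, 1↦3, 2↦0, 3↦1, 4↦0]  zeros at y ∈ {2, 4}
  x = 1: [0↦0, 1↦1, 2↦0, 3↦1, 4↦3]  zeros at y ∈ {0, 2}
  x = 2: [0↦4, 1↦3, 2↦3, 3↦3, 4↦2]  zeros at y ∈ ∅
  x = 3: [0↦0, 1↦1, 2↦1, 3↦4, 4↦4]  zeros at y ∈ {0}
  x = 4: [0↦0, 1↦2, 2↦1, 3↦1, 4↦1]  zeros at y ∈ {0}
Collecting zeros: affine points = {(0, 2), (0, 4), (1, 0), (1, 2), (3, 0), (4, 0)}.
Total count |C(F_5)_aff| = 6.


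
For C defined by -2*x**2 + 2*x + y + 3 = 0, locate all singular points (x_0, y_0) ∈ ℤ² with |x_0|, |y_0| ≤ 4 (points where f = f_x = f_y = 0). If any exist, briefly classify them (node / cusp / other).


No singular points in the scanned grid; C is smooth there.

Compute partial derivatives:
  f_x = 2 - 4*x.
  f_y = 1.
f_y = 1 is a nonzero constant, so f_y never vanishes: no point (x, y) can satisfy f = f_x = f_y = 0. In particular no (x, y) ∈ {−4, ..., 4}² is singular; the curve is smooth.


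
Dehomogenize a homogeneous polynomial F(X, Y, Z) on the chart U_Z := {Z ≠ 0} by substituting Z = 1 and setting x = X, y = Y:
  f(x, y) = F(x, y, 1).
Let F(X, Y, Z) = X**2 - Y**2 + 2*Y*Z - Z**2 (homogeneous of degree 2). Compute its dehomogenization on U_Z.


f(x, y) = x**2 - y**2 + 2*y - 1

On U_Z we set Z = 1. Each monomial c·X^i·Y^j·Z^k in F becomes c·x^i·y^j·1^k = c·x^i·y^j.
Substituting Z = 1: F(X, Y, 1) = x**2 - y**2 + 2*y - 1.
Note: deg(f) ≤ deg(F) = 2; strict inequality happens when F is divisible by Z (lost terms).


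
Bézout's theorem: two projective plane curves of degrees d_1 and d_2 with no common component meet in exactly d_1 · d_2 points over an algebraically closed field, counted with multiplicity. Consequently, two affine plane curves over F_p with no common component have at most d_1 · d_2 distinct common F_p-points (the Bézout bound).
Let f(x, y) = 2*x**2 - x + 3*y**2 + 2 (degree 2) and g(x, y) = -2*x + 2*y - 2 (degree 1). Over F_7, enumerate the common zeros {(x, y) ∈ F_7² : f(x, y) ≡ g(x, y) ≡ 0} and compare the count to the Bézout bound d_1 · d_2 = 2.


Common zeros: {(2, 3), (4, 5)}; count = 2; Bézout bound = 2.

deg(f) = 2, deg(g) = 1, so Bézout bound = 2.
Scan x ∈ F_7. For each x, list the y ∈ F_7 with f(x, y) ≡ 0 and those with g(x, y) ≡ 0 (mod 7); the common zeros in that column are the intersection.
  x = 0: f ≡ 0 at y ∈ {2, 5}; g ≡ 0 at y ∈ {1}; common: ∅.
  x = 1: f ≡ 0 at y ∈ ∅; g ≡ 0 at y ∈ {2}; common: ∅.
  x = 2: f ≡ 0 at y ∈ {3, 4}; g ≡ 0 at y ∈ {3}; common: {3}.
  x = 3: f ≡ 0 at y ∈ ∅; g ≡ 0 at y ∈ {4}; common: ∅.
  x = 4: f ≡ 0 at y ∈ {2, 5}; g ≡ 0 at y ∈ {5}; common: {5}.
  x = 5: f ≡ 0 at y ∈ ∅; g ≡ 0 at y ∈ {6}; common: ∅.
  x = 6: f ≡ 0 at y ∈ ∅; g ≡ 0 at y ∈ {0}; common: ∅.
Collecting: common zeros = {(2, 3), (4, 5)}, so the count is 2.
Comparison with the Bézout bound: 2 ≤ 2 = deg(f)·deg(g), as expected for curves with no common component (the bound is attained).


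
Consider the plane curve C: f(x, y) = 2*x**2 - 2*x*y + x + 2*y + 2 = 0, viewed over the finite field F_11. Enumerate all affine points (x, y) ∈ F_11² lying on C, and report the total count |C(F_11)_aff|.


Affine F_11-points: {(0, 10), (2, 6), (3, 3), (4, 10), (5, 3), (6, 8), (7, 8), (8, 2), (9, 6), (10, 2)}; count = 10.

For each of the 121 pairs (x, y) ∈ F_11², evaluate f(x, y) mod 11. Record the zeros.
  x = 0: [0↦2, 1↦4, 2↦6, 3↦8, 4↦10, 5↦1, 6↦3, 7↦5, 8↦7, 9↦9, 10↦0]  zeros at y ∈ {10}
  x = 1: [0↦5, 1↦5, 2↦5, 3↦5, 4↦5, 5↦5, 6↦5, 7↦5, 8↦5, 9↦5, 10↦5]  zeros at y ∈ ∅
  x = 2: [0↦1, 1↦10, 2↦8, 3↦6, 4↦4, 5↦2, 6↦0, 7↦9, 8↦7, 9↦5, 10↦3]  zeros at y ∈ {6}
  x = 3: [0↦1, 1↦8, 2↦4, 3↦0, 4↦7, 5↦3, 6↦10, 7↦6, 8↦2, 9↦9, 10↦5]  zeros at y ∈ {3}
  x = 4: [0↦5, 1↦10, 2↦4, 3↦9, 4↦3, 5↦8, 6↦2, 7↦7, 8↦1, 9↦6, 10↦0]  zeros at y ∈ {10}
  x = 5: [0↦2, 1↦5, 2↦8, 3↦0, 4↦3, 5↦6, 6↦9, 7↦1, 8↦4, 9↦7, 10↦10]  zeros at y ∈ {3}
  x = 6: [0↦3, 1↦4, 2↦5, 3↦6, 4↦7, 5↦8, 6↦9, 7↦10, 8↦0, 9↦1, 10↦2]  zeros at y ∈ {8}
  x = 7: [0↦8, 1↦7, 2↦6, 3↦5, 4↦4, 5↦3, 6↦2, 7↦1, 8↦0, 9↦10, 10↦9]  zeros at y ∈ {8}
  x = 8: [0↦6, 1↦3, 2↦0, 3↦8, 4↦5, 5↦2, 6↦10, 7↦7, 8↦4, 9↦1, 10↦9]  zeros at y ∈ {2}
  x = 9: [0↦8, 1↦3, 2↦9, 3↦4, 4↦10, 5↦5, 6↦0, 7↦6, 8↦1, 9↦7, 10↦2]  zeros at y ∈ {6}
  x = 10: [0↦3, 1↦7, 2↦0, 3↦4, 4↦8, 5↦1, 6↦5, 7↦9, 8↦2, 9↦6, 10↦10]  zeros at y ∈ {2}
Collecting zeros: affine points = {(0, 10), (2, 6), (3, 3), (4, 10), (5, 3), (6, 8), (7, 8), (8, 2), (9, 6), (10, 2)}.
Total count |C(F_11)_aff| = 10.


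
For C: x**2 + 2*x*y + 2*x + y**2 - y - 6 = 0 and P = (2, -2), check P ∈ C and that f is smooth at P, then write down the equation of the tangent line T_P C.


Tangent line at P: 2*x - y - 6 = 0.

Step 1: f(2, -2) = 0, so P lies on C.
Step 2: partial derivatives
  f_x(x, y) = 2*x + 2*y + 2, f_y(x, y) = 2*x + 2*y - 1.
  f_x(P) = 2, f_y(P) = -1 (gradient nonzero, so P is smooth).
Step 3: tangent line at P: 2·(x − 2) + -1·(y − -2) = 0.
Expanding: 2*x - y - 6 = 0.


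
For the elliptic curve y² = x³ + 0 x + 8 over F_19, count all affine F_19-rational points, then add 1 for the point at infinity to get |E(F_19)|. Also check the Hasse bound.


Affine points = {(1, 3), (1, 16), (2, 4), (2, 15), (3, 4), (3, 15), (5, 0), (7, 3), (7, 16), (8, 8), (8, 11), (10, 1), (10, 18), (11, 3), (11, 16), (12, 8), (12, 11), (13, 1), (13, 18), (14, 4), (14, 15), (15, 1), (15, 18), (16, 0), (17, 0), (18, 8), (18, 11)}; affine count = 27; |E(F_19)| = 28.

Discriminant check: Δ ∝ 4a³ + 27b² = 4·0³ + 27·8² = 4·0 + 27·64 ≡ 18 (mod 19). Nonzero ⇒ E is nonsingular.
For each x ∈ F_19, compute rhs = x³ + 0·x + 8 mod 19, then count y ∈ F_19 with y² ≡ rhs.
  x = 0: rhs = 8, matching y values: none (0 points).
  x = 1: rhs = 9, matching y values: 3, 16 (2 points).
  x = 2: rhs = 16, matching y values: 4, 15 (2 points).
  x = 3: rhs = 16, matching y values: 4, 15 (2 points).
  x = 4: rhs = 15, matching y values: none (0 points).
  x = 5: rhs = 0, matching y values: 0 (1 points).
  x = 6: rhs = 15, matching y values: none (0 points).
  x = 7: rhs = 9, matching y values: 3, 16 (2 points).
  x = 8: rhs = 7, matching y values: 8, 11 (2 points).
  x = 9: rhs = 15, matching y values: none (0 points).
  x = 10: rhs = 1, matching y values: 1, 18 (2 points).
  x = 11: rhs = 9, matching y values: 3, 16 (2 points).
  x = 12: rhs = 7, matching y values: 8, 11 (2 points).
  x = 13: rhs = 1, matching y values: 1, 18 (2 points).
  x = 14: rhs = 16, matching y values: 4, 15 (2 points).
  x = 15: rhs = 1, matching y values: 1, 18 (2 points).
  x = 16: rhs = 0, matching y values: 0 (1 points).
  x = 17: rhs = 0, matching y values: 0 (1 points).
  x = 18: rhs = 7, matching y values: 8, 11 (2 points).
Total affine count: 27.
Full point count |E(F_19)| = 27 + 1 = 28.
Hasse bound: |28 − (19+1)| = |8| = 8 ≤ 2√19 ≈ 8.7178 ✓.


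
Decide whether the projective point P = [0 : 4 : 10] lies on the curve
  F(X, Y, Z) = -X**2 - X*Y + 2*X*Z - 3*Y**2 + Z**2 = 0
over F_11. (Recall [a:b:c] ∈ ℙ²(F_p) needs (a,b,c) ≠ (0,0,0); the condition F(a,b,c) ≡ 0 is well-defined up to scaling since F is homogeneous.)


F(0,4,10) ≡ 8 (mod 11); P is NOT on the curve.

Evaluate F(0, 4, 10) term-by-term (mod 11).
  -X**2 ↦ -1·0·1·1 = 0
  -X*Y ↦ -1·0·4·1 = 0
  2*X*Z ↦ 2·0·1·10 = 0
  -3*Y**2 ↦ -3·1·16·1 = -48
  Z**2 ↦ 1·1·1·100 = 100
Sum: F(0, 4, 10) = (0) + (0) + (0) + (-48) + (100) = 52.
Reducing mod 11: 52 ≡ 8 (mod 11).
Since F(a, b, c) ≡ 8 ≠ 0 (mod 11), P does NOT lie on the curve.


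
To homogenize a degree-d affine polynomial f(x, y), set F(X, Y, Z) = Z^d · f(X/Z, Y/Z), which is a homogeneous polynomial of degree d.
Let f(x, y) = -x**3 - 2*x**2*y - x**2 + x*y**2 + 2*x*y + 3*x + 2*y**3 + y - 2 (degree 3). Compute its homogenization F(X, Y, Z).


F(X, Y, Z) = -X**3 - 2*X**2*Y - X**2*Z + X*Y**2 + 2*X*Y*Z + 3*X*Z**2 + 2*Y**3 + Y*Z**2 - 2*Z**3

deg(f) = 3.
Substitute x = X/Z, y = Y/Z into f, then multiply by Z^3.
  monomial -1·x^3·y^0 ↦ -1·X^3·Y^0·Z^0.
  monomial -2·x^2·y^1 ↦ -2·X^2·Y^1·Z^0.
  monomial -1·x^2·y^0 ↦ -1·X^2·Y^0·Z^1.
  monomial 1·x^1·y^2 ↦ 1·X^1·Y^2·Z^0.
  monomial 2·x^1·y^1 ↦ 2·X^1·Y^1·Z^1.
  monomial 3·x^1·y^0 ↦ 3·X^1·Y^0·Z^2.
  monomial 2·x^0·y^3 ↦ 2·X^0·Y^3·Z^0.
  monomial 1·x^0·y^1 ↦ 1·X^0·Y^1·Z^2.
  monomial -2·x^0·y^0 ↦ -2·X^0·Y^0·Z^3.
Collecting: F(X, Y, Z) = -X**3 - 2*X**2*Y - X**2*Z + X*Y**2 + 2*X*Y*Z + 3*X*Z**2 + 2*Y**3 + Y*Z**2 - 2*Z**3.


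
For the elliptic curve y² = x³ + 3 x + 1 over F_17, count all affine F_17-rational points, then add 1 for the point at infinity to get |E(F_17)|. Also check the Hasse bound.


Affine points = {(0, 1), (0, 16), (2, 7), (2, 10), (4, 3), (4, 14), (7, 5), (7, 12), (9, 3), (9, 14), (14, 4), (14, 13), (15, 2), (15, 15)}; affine count = 14; |E(F_17)| = 15.

Discriminant check: Δ ∝ 4a³ + 27b² = 4·3³ + 27·1² = 4·27 + 27·1 ≡ 16 (mod 17). Nonzero ⇒ E is nonsingular.
For each x ∈ F_17, compute rhs = x³ + 3·x + 1 mod 17, then count y ∈ F_17 with y² ≡ rhs.
  x = 0: rhs = 1, matching y values: 1, 16 (2 points).
  x = 1: rhs = 5, matching y values: none (0 points).
  x = 2: rhs = 15, matching y values: 7, 10 (2 points).
  x = 3: rhs = 3, matching y values: none (0 points).
  x = 4: rhs = 9, matching y values: 3, 14 (2 points).
  x = 5: rhs = 5, matching y values: none (0 points).
  x = 6: rhs = 14, matching y values: none (0 points).
  x = 7: rhs = 8, matching y values: 5, 12 (2 points).
  x = 8: rhs = 10, matching y values: none (0 points).
  x = 9: rhs = 9, matching y values: 3, 14 (2 points).
  x = 10: rhs = 11, matching y values: none (0 points).
  x = 11: rhs = 5, matching y values: none (0 points).
  x = 12: rhs = 14, matching y values: none (0 points).
  x = 13: rhs = 10, matching y values: none (0 points).
  x = 14: rhs = 16, matching y values: 4, 13 (2 points).
  x = 15: rhs = 4, matching y values: 2, 15 (2 points).
  x = 16: rhs = 14, matching y values: none (0 points).
Total affine count: 14.
Full point count |E(F_17)| = 14 + 1 = 15.
Hasse bound: |15 − (17+1)| = |-3| = 3 ≤ 2√17 ≈ 8.2462 ✓.


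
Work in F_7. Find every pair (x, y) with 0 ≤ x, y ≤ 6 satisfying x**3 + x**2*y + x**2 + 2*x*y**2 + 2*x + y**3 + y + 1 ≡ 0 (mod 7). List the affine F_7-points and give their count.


Affine F_7-points: {(1, 3), (3, 3), (5, 0), (6, 1), (6, 3), (6, 5)}; count = 6.

For each of the 49 pairs (x, y) ∈ F_7², evaluate f(x, y) mod 7. Record the zeros.
  x = 0: [0↦1, 1↦3, 2↦4, 3↦3, 4↦6, 5↦5, 6↦6]  zeros at y ∈ ∅
  x = 1: [0↦5, 1↦3, 2↦4, 3↦0, 4↦4, 5↦1, 6↦4]  zeros at y ∈ {3}
  x = 2: [0↦3, 1↦6, 2↦2, 3↦4, 4↦4, 5↦1, 6↦1]  zeros at y ∈ ∅
  x = 3: [0↦1, 1↦4, 2↦4, 3↦0, 4↦5, 5↦4, 6↦3]  zeros at y ∈ {3}
  x = 4: [0↦5, 1↦3, 2↦2, 3↦1, 4↦6, 5↦2, 6↦2]  zeros at y ∈ ∅
  x = 5: [0↦0, 1↦2, 2↦2, 3↦6, 4↦6, 5↦1, 6↦4]  zeros at y ∈ {0}
  x = 6: [0↦6, 1↦0, 2↦3, 3↦0, 4↦4, 5↦0, 6↦1]  zeros at y ∈ {1, 3, 5}
Collecting zeros: affine points = {(1, 3), (3, 3), (5, 0), (6, 1), (6, 3), (6, 5)}.
Total count |C(F_7)_aff| = 6.


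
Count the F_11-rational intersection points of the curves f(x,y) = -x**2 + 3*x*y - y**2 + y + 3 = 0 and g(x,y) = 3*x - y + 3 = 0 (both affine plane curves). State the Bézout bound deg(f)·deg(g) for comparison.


Common zeros: ∅; count = 0; Bézout bound = 2.

deg(f) = 2, deg(g) = 1, so Bézout bound = 2.
Scan x ∈ F_11. For each x, list the y ∈ F_11 with f(x, y) ≡ 0 and those with g(x, y) ≡ 0 (mod 11); the common zeros in that column are the intersection.
  x = 0: f ≡ 0 at y ∈ ∅; g ≡ 0 at y ∈ {3}; common: ∅.
  x = 1: f ≡ 0 at y ∈ ∅; g ≡ 0 at y ∈ {6}; common: ∅.
  x = 2: f ≡ 0 at y ∈ {3, 4}; g ≡ 0 at y ∈ {9}; common: ∅.
  x = 3: f ≡ 0 at y ∈ ∅; g ≡ 0 at y ∈ {1}; common: ∅.
  x = 4: f ≡ 0 at y ∈ ∅; g ≡ 0 at y ∈ {4}; common: ∅.
  x = 5: f ≡ 0 at y ∈ {0, 5}; g ≡ 0 at y ∈ {7}; common: ∅.
  x = 6: f ≡ 0 at y ∈ {0, 8}; g ≡ 0 at y ∈ {10}; common: ∅.
  x = 7: f ≡ 0 at y ∈ {3, 8}; g ≡ 0 at y ∈ {2}; common: ∅.
  x = 8: f ≡ 0 at y ∈ ∅; g ≡ 0 at y ∈ {5}; common: ∅.
  x = 9: f ≡ 0 at y ∈ ∅; g ≡ 0 at y ∈ {8}; common: ∅.
  x = 10: f ≡ 0 at y ∈ {4, 5}; g ≡ 0 at y ∈ {0}; common: ∅.
Collecting: common zeros = ∅, so the count is 0.
Comparison with the Bézout bound: 0 ≤ 2 = deg(f)·deg(g), as expected for curves with no common component (the affine F_11-count falls short of the bound because intersections may lie at infinity, over extension fields, or carry multiplicity).


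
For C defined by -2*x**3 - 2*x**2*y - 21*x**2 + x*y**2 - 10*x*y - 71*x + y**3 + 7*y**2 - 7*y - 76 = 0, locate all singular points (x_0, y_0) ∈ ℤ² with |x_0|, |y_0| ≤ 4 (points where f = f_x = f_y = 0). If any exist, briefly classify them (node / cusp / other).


Singular points: {(-3, -1)}; classification: node.

Compute partial derivatives:
  f_x = -6*x**2 - 4*x*y - 42*x + y**2 - 10*y - 71.
  f_y = -2*x**2 + 2*x*y - 10*x + 3*y**2 + 14*y - 7.
Scan x_0 ∈ {−4, ..., 4}. For each x_0, f_y(x_0, y) is a polynomial in y; find its integer roots y ∈ {−4, ..., 4}, then test f_x and f at those candidates.
  x = -4: f_y(-4, y) = 3*y**2 + 6*y + 1; no integer root y with |y| ≤ 4.
  x = -3: f_y(-3, y) = 3*y**2 + 8*y + 5; vanishes at y ∈ {-1}. (-3, -1): f_x = 0, f = 0 — SINGULAR.
  x = -2: f_y(-2, y) = 3*y**2 + 10*y + 5; no integer root y with |y| ≤ 4.
  x = -1: f_y(-1, y) = 3*y**2 + 12*y + 1; no integer root y with |y| ≤ 4.
  x = 0: f_y(0, y) = 3*y**2 + 14*y - 7; no integer root y with |y| ≤ 4.
  x = 1: f_y(1, y) = 3*y**2 + 16*y - 19; vanishes at y ∈ {1}. (1, 1): f_x = -132 ≠ 0.
  x = 2: f_y(2, y) = 3*y**2 + 18*y - 35; no integer root y with |y| ≤ 4.
  x = 3: f_y(3, y) = 3*y**2 + 20*y - 55; no integer root y with |y| ≤ 4.
  x = 4: f_y(4, y) = 3*y**2 + 22*y - 79; no integer root y with |y| ≤ 4.
Only singular point on the grid: (-3, -1).
Classify: substitute x = -3 + u, y = -1 + v and expand: f = -2*u**3 - 2*u**2*v - u**2 + u*v**2 + v**3 + v**2.
No constant or linear terms (consistent with a singular point). Quadratic part: -u**2 + v**2. Cubic part: -2*u**3 - 2*u**2*v + u*v**2 + v**3.
The quadratic part v**2 - u**2 = (v − u)(v + u) splits into two distinct linear factors, so there are two distinct tangent lines y − -1 = ±(x − -3) — this is a node (ordinary double point).
Classification: node.


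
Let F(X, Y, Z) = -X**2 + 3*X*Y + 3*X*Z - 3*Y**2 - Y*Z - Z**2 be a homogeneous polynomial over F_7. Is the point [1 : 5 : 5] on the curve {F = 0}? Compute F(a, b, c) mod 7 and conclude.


F(1,5,5) ≡ 2 (mod 7); P is NOT on the curve.

Evaluate F(1, 5, 5) term-by-term (mod 7).
  -X**2 ↦ -1·1·1·1 = -1
  3*X*Y ↦ 3·1·5·1 = 15
  3*X*Z ↦ 3·1·1·5 = 15
  -3*Y**2 ↦ -3·1·25·1 = -75
  -Y*Z ↦ -1·1·5·5 = -25
  -Z**2 ↦ -1·1·1·25 = -25
Sum: F(1, 5, 5) = (-1) + (15) + (15) + (-75) + (-25) + (-25) = -96.
Reducing mod 7: -96 ≡ 2 (mod 7).
Since F(a, b, c) ≡ 2 ≠ 0 (mod 7), P does NOT lie on the curve.


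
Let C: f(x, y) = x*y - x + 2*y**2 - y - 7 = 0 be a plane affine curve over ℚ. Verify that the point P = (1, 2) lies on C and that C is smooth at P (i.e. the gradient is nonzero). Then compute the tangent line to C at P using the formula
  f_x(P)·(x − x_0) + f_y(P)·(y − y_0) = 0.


Tangent line at P: x + 8*y - 17 = 0.

Step 1: f(1, 2) = 0, so P lies on C.
Step 2: partial derivatives
  f_x(x, y) = y - 1, f_y(x, y) = x + 4*y - 1.
  f_x(P) = 1, f_y(P) = 8 (gradient nonzero, so P is smooth).
Step 3: tangent line at P: 1·(x − 1) + 8·(y − 2) = 0.
Expanding: x + 8*y - 17 = 0.


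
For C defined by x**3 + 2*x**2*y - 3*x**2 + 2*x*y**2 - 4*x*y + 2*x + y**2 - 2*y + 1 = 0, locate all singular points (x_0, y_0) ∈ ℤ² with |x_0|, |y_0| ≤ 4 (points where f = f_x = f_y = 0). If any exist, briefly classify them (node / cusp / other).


Singular points: {(0, 1)}; classification: node.

Compute partial derivatives:
  f_x = 3*x**2 + 4*x*y - 6*x + 2*y**2 - 4*y + 2.
  f_y = 2*x**2 + 4*x*y - 4*x + 2*y - 2.
Scan x_0 ∈ {−4, ..., 4}. For each x_0, f_y(x_0, y) is a polynomial in y; find its integer roots y ∈ {−4, ..., 4}, then test f_x and f at those candidates.
  x = -4: f_y(-4, y) = 46 - 14*y; no integer root y with |y| ≤ 4.
  x = -3: f_y(-3, y) = 28 - 10*y; no integer root y with |y| ≤ 4.
  x = -2: f_y(-2, y) = 14 - 6*y; no integer root y with |y| ≤ 4.
  x = -1: f_y(-1, y) = 4 - 2*y; vanishes at y ∈ {2}. (-1, 2): f_x = 3 ≠ 0.
  x = 0: f_y(0, y) = 2*y - 2; vanishes at y ∈ {1}. (0, 1): f_x = 0, f = 0 — SINGULAR.
  x = 1: f_y(1, y) = 6*y - 4; no integer root y with |y| ≤ 4.
  x = 2: f_y(2, y) = 10*y - 2; no integer root y with |y| ≤ 4.
  x = 3: f_y(3, y) = 14*y + 4; no integer root y with |y| ≤ 4.
  x = 4: f_y(4, y) = 18*y + 14; no integer root y with |y| ≤ 4.
Only singular point on the grid: (0, 1).
Classify: substitute x = 0 + u, y = 1 + v and expand: f = u**3 + 2*u**2*v - u**2 + 2*u*v**2 + v**2.
No constant or linear terms (consistent with a singular point). Quadratic part: -u**2 + v**2. Cubic part: u**3 + 2*u**2*v + 2*u*v**2.
The quadratic part v**2 - u**2 = (v − u)(v + u) splits into two distinct linear factors, so there are two distinct tangent lines y − 1 = ±(x − 0) — this is a node (ordinary double point).
Classification: node.


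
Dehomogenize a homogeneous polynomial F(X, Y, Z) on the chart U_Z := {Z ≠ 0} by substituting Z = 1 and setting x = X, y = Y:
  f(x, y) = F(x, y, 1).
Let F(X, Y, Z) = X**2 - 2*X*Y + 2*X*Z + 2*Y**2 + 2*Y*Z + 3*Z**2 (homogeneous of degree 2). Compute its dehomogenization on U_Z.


f(x, y) = x**2 - 2*x*y + 2*x + 2*y**2 + 2*y + 3

On U_Z we set Z = 1. Each monomial c·X^i·Y^j·Z^k in F becomes c·x^i·y^j·1^k = c·x^i·y^j.
Substituting Z = 1: F(X, Y, 1) = x**2 - 2*x*y + 2*x + 2*y**2 + 2*y + 3.
Note: deg(f) ≤ deg(F) = 2; strict inequality happens when F is divisible by Z (lost terms).


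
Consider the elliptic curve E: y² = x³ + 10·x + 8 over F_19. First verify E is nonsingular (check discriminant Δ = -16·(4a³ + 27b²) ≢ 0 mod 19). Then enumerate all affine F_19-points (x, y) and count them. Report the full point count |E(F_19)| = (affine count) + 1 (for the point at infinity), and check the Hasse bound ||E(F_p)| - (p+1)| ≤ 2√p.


Affine points = {(1, 0), (2, 6), (2, 13), (4, 6), (4, 13), (8, 7), (8, 12), (10, 5), (10, 14), (11, 9), (11, 10), (13, 6), (13, 13), (14, 2), (14, 17), (18, 4), (18, 15)}; affine count = 17; |E(F_19)| = 18.

Discriminant check: Δ ∝ 4a³ + 27b² = 4·10³ + 27·8² = 4·1000 + 27·64 ≡ 9 (mod 19). Nonzero ⇒ E is nonsingular.
For each x ∈ F_19, compute rhs = x³ + 10·x + 8 mod 19, then count y ∈ F_19 with y² ≡ rhs.
  x = 0: rhs = 8, matching y values: none (0 points).
  x = 1: rhs = 0, matching y values: 0 (1 points).
  x = 2: rhs = 17, matching y values: 6, 13 (2 points).
  x = 3: rhs = 8, matching y values: none (0 points).
  x = 4: rhs = 17, matching y values: 6, 13 (2 points).
  x = 5: rhs = 12, matching y values: none (0 points).
  x = 6: rhs = 18, matching y values: none (0 points).
  x = 7: rhs = 3, matching y values: none (0 points).
  x = 8: rhs = 11, matching y values: 7, 12 (2 points).
  x = 9: rhs = 10, matching y values: none (0 points).
  x = 10: rhs = 6, matching y values: 5, 14 (2 points).
  x = 11: rhs = 5, matching y values: 9, 10 (2 points).
  x = 12: rhs = 13, matching y values: none (0 points).
  x = 13: rhs = 17, matching y values: 6, 13 (2 points).
  x = 14: rhs = 4, matching y values: 2, 17 (2 points).
  x = 15: rhs = 18, matching y values: none (0 points).
  x = 16: rhs = 8, matching y values: none (0 points).
  x = 17: rhs = 18, matching y values: none (0 points).
  x = 18: rhs = 16, matching y values: 4, 15 (2 points).
Total affine count: 17.
Full point count |E(F_19)| = 17 + 1 = 18.
Hasse bound: |18 − (19+1)| = |-2| = 2 ≤ 2√19 ≈ 8.7178 ✓.


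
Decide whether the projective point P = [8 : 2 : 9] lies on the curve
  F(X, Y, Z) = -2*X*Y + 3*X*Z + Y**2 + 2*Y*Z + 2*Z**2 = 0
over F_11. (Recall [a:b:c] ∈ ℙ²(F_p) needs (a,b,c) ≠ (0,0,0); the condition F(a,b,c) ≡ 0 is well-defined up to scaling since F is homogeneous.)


F(8,2,9) ≡ 1 (mod 11); P is NOT on the curve.

Evaluate F(8, 2, 9) term-by-term (mod 11).
  -2*X*Y ↦ -2·8·2·1 = -32
  3*X*Z ↦ 3·8·1·9 = 216
  Y**2 ↦ 1·1·4·1 = 4
  2*Y*Z ↦ 2·1·2·9 = 36
  2*Z**2 ↦ 2·1·1·81 = 162
Sum: F(8, 2, 9) = (-32) + (216) + (4) + (36) + (162) = 386.
Reducing mod 11: 386 ≡ 1 (mod 11).
Since F(a, b, c) ≡ 1 ≠ 0 (mod 11), P does NOT lie on the curve.


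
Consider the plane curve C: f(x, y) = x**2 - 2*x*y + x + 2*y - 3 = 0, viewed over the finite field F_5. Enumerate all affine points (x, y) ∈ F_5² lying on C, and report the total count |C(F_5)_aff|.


Affine F_5-points: {(0, 4), (2, 4), (3, 1), (4, 2)}; count = 4.

For each of the 25 pairs (x, y) ∈ F_5², evaluate f(x, y) mod 5. Record the zeros.
  x = 0: [0↦2, 1↦4, 2↦1, 3↦3, 4↦0]  zeros at y ∈ {4}
  x = 1: [0↦4, 1↦4, 2↦4, 3↦4, 4↦4]  zeros at y ∈ ∅
  x = 2: [0↦3, 1↦1, 2↦4, 3↦2, 4↦0]  zeros at y ∈ {4}
  x = 3: [0↦4, 1↦0, 2↦1, 3↦2, 4↦3]  zeros at y ∈ {1}
  x = 4: [0↦2, 1↦1, 2↦0, 3↦4, 4↦3]  zeros at y ∈ {2}
Collecting zeros: affine points = {(0, 4), (2, 4), (3, 1), (4, 2)}.
Total count |C(F_5)_aff| = 4.


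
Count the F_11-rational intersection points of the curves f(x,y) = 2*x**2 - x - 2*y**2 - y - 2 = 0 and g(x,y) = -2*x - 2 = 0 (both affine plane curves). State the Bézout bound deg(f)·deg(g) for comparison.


Common zeros: {(10, 6), (10, 10)}; count = 2; Bézout bound = 2.

deg(f) = 2, deg(g) = 1, so Bézout bound = 2.
Scan x ∈ F_11. For each x, list the y ∈ F_11 with f(x, y) ≡ 0 and those with g(x, y) ≡ 0 (mod 11); the common zeros in that column are the intersection.
  x = 0: f ≡ 0 at y ∈ ∅; g ≡ 0 at y ∈ ∅; common: ∅.
  x = 1: f ≡ 0 at y ∈ {2, 3}; g ≡ 0 at y ∈ ∅; common: ∅.
  x = 2: f ≡ 0 at y ∈ {8}; g ≡ 0 at y ∈ ∅; common: ∅.
  x = 3: f ≡ 0 at y ∈ ∅; g ≡ 0 at y ∈ ∅; common: ∅.
  x = 4: f ≡ 0 at y ∈ {8}; g ≡ 0 at y ∈ ∅; common: ∅.
  x = 5: f ≡ 0 at y ∈ {2, 3}; g ≡ 0 at y ∈ ∅; common: ∅.
  x = 6: f ≡ 0 at y ∈ ∅; g ≡ 0 at y ∈ ∅; common: ∅.
  x = 7: f ≡ 0 at y ∈ {6, 10}; g ≡ 0 at y ∈ ∅; common: ∅.
  x = 8: f ≡ 0 at y ∈ ∅; g ≡ 0 at y ∈ ∅; common: ∅.
  x = 9: f ≡ 0 at y ∈ ∅; g ≡ 0 at y ∈ ∅; common: ∅.
  x = 10: f ≡ 0 at y ∈ {6, 10}; g ≡ 0 at y ∈ {0, 1, 2, 3, 4, 5, 6, 7, 8, 9, 10}; common: {6, 10}.
Collecting: common zeros = {(10, 6), (10, 10)}, so the count is 2.
Comparison with the Bézout bound: 2 ≤ 2 = deg(f)·deg(g), as expected for curves with no common component (the bound is attained).


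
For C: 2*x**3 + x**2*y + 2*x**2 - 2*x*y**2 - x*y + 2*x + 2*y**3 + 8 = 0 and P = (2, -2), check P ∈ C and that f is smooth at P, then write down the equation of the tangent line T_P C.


Tangent line at P: 20*x + 42*y + 44 = 0.

Step 1: f(2, -2) = 0, so P lies on C.
Step 2: partial derivatives
  f_x(x, y) = 6*x**2 + 2*x*y + 4*x - 2*y**2 - y + 2, f_y(x, y) = x**2 - 4*x*y - x + 6*y**2.
  f_x(P) = 20, f_y(P) = 42 (gradient nonzero, so P is smooth).
Step 3: tangent line at P: 20·(x − 2) + 42·(y − -2) = 0.
Expanding: 20*x + 42*y + 44 = 0.


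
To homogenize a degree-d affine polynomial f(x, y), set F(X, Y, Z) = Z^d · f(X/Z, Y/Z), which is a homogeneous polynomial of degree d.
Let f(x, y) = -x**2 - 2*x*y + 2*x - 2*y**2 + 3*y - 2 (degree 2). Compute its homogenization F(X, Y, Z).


F(X, Y, Z) = -X**2 - 2*X*Y + 2*X*Z - 2*Y**2 + 3*Y*Z - 2*Z**2

deg(f) = 2.
Substitute x = X/Z, y = Y/Z into f, then multiply by Z^2.
  monomial -1·x^2·y^0 ↦ -1·X^2·Y^0·Z^0.
  monomial -2·x^1·y^1 ↦ -2·X^1·Y^1·Z^0.
  monomial 2·x^1·y^0 ↦ 2·X^1·Y^0·Z^1.
  monomial -2·x^0·y^2 ↦ -2·X^0·Y^2·Z^0.
  monomial 3·x^0·y^1 ↦ 3·X^0·Y^1·Z^1.
  monomial -2·x^0·y^0 ↦ -2·X^0·Y^0·Z^2.
Collecting: F(X, Y, Z) = -X**2 - 2*X*Y + 2*X*Z - 2*Y**2 + 3*Y*Z - 2*Z**2.


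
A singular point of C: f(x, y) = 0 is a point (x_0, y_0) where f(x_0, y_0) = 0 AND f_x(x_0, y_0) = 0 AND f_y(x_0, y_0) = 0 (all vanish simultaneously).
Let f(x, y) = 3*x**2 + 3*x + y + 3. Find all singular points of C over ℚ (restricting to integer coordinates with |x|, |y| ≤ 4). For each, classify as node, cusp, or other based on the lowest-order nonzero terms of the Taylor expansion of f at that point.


No singular points in the scanned grid; C is smooth there.

Compute partial derivatives:
  f_x = 6*x + 3.
  f_y = 1.
f_y = 1 is a nonzero constant, so f_y never vanishes: no point (x, y) can satisfy f = f_x = f_y = 0. In particular no (x, y) ∈ {−4, ..., 4}² is singular; the curve is smooth.


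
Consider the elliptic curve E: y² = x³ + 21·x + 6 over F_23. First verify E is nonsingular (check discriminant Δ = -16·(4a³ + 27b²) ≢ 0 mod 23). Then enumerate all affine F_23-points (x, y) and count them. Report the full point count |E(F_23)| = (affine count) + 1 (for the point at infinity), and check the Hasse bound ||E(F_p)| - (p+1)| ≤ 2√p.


Affine points = {(0, 11), (0, 12), (3, 2), (3, 21), (4, 4), (4, 19), (5, 11), (5, 12), (6, 7), (6, 16), (7, 6), (7, 17), (9, 2), (9, 21), (11, 2), (11, 21), (12, 10), (12, 13), (14, 10), (14, 13), (15, 4), (15, 19), (17, 3), (17, 20), (18, 11), (18, 12), (20, 10), (20, 13), (21, 5), (21, 18)}; affine count = 30; |E(F_23)| = 31.

Discriminant check: Δ ∝ 4a³ + 27b² = 4·21³ + 27·6² = 4·9261 + 27·36 ≡ 20 (mod 23). Nonzero ⇒ E is nonsingular.
For each x ∈ F_23, compute rhs = x³ + 21·x + 6 mod 23, then count y ∈ F_23 with y² ≡ rhs.
  x = 0: rhs = 6, matching y values: 11, 12 (2 points).
  x = 1: rhs = 5, matching y values: none (0 points).
  x = 2: rhs = 10, matching y values: none (0 points).
  x = 3: rhs = 4, matching y values: 2, 21 (2 points).
  x = 4: rhs = 16, matching y values: 4, 19 (2 points).
  x = 5: rhs = 6, matching y values: 11, 12 (2 points).
  x = 6: rhs = 3, matching y values: 7, 16 (2 points).
  x = 7: rhs = 13, matching y values: 6, 17 (2 points).
  x = 8: rhs = 19, matching y values: none (0 points).
  x = 9: rhs = 4, matching y values: 2, 21 (2 points).
  x = 10: rhs = 20, matching y values: none (0 points).
  x = 11: rhs = 4, matching y values: 2, 21 (2 points).
  x = 12: rhs = 8, matching y values: 10, 13 (2 points).
  x = 13: rhs = 15, matching y values: none (0 points).
  x = 14: rhs = 8, matching y values: 10, 13 (2 points).
  x = 15: rhs = 16, matching y values: 4, 19 (2 points).
  x = 16: rhs = 22, matching y values: none (0 points).
  x = 17: rhs = 9, matching y values: 3, 20 (2 points).
  x = 18: rhs = 6, matching y values: 11, 12 (2 points).
  x = 19: rhs = 19, matching y values: none (0 points).
  x = 20: rhs = 8, matching y values: 10, 13 (2 points).
  x = 21: rhs = 2, matching y values: 5, 18 (2 points).
  x = 22: rhs = 7, matching y values: none (0 points).
Total affine count: 30.
Full point count |E(F_23)| = 30 + 1 = 31.
Hasse bound: |31 − (23+1)| = |7| = 7 ≤ 2√23 ≈ 9.5917 ✓.


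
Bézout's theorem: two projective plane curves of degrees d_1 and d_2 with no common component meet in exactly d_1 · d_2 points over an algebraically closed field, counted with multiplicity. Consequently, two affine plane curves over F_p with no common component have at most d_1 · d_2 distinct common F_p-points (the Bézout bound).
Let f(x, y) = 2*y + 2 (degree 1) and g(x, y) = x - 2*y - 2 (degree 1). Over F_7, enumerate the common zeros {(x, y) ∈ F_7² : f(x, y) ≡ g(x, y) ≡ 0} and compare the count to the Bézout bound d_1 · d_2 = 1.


Common zeros: {(0, 6)}; count = 1; Bézout bound = 1.

deg(f) = 1, deg(g) = 1, so Bézout bound = 1.
Scan x ∈ F_7. For each x, list the y ∈ F_7 with f(x, y) ≡ 0 and those with g(x, y) ≡ 0 (mod 7); the common zeros in that column are the intersection.
  x = 0: f ≡ 0 at y ∈ {6}; g ≡ 0 at y ∈ {6}; common: {6}.
  x = 1: f ≡ 0 at y ∈ {6}; g ≡ 0 at y ∈ {3}; common: ∅.
  x = 2: f ≡ 0 at y ∈ {6}; g ≡ 0 at y ∈ {0}; common: ∅.
  x = 3: f ≡ 0 at y ∈ {6}; g ≡ 0 at y ∈ {4}; common: ∅.
  x = 4: f ≡ 0 at y ∈ {6}; g ≡ 0 at y ∈ {1}; common: ∅.
  x = 5: f ≡ 0 at y ∈ {6}; g ≡ 0 at y ∈ {5}; common: ∅.
  x = 6: f ≡ 0 at y ∈ {6}; g ≡ 0 at y ∈ {2}; common: ∅.
Collecting: common zeros = {(0, 6)}, so the count is 1.
Comparison with the Bézout bound: 1 ≤ 1 = deg(f)·deg(g), as expected for curves with no common component (the bound is attained).


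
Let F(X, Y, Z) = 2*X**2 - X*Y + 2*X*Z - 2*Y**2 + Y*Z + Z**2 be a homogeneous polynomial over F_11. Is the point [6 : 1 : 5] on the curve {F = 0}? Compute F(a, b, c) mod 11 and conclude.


F(6,1,5) ≡ 0 (mod 11); P is on the curve.

Evaluate F(6, 1, 5) term-by-term (mod 11).
  2*X**2 ↦ 2·36·1·1 = 72
  -X*Y ↦ -1·6·1·1 = -6
  2*X*Z ↦ 2·6·1·5 = 60
  -2*Y**2 ↦ -2·1·1·1 = -2
  Y*Z ↦ 1·1·1·5 = 5
  Z**2 ↦ 1·1·1·25 = 25
Sum: F(6, 1, 5) = (72) + (-6) + (60) + (-2) + (5) + (25) = 154.
Reducing mod 11: 154 ≡ 0 (mod 11).
Since F(a, b, c) ≡ 0 (mod 11), P lies on the curve.


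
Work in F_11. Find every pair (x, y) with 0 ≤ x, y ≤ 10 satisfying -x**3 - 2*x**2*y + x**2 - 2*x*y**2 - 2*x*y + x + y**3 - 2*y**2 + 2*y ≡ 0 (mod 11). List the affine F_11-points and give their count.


Affine F_11-points: {(0, 0), (1, 2), (2, 5), (3, 1), (3, 9), (4, 0), (8, 0), (8, 3), (8, 4), (9, 1), (9, 2), (9, 6), (10, 9)}; count = 13.

For each of the 121 pairs (x, y) ∈ F_11², evaluate f(x, y) mod 11. Record the zeros.
  x = 0: [0↦0, 1↦1, 2↦4, 3↦4, 4↦7, 5↦8, 6↦2, 7↦6, 8↦4, 9↦2, 10↦6]  zeros at y ∈ {0}
  x = 1: [0↦1, 1↦7, 2↦0, 3↦8, 4↦4, 5↦5, 6↦6, 7↦2, 8↦10, 9↦3, 10↦9]  zeros at y ∈ {2}
  x = 2: [0↦9, 1↦5, 2↦6, 3↦7, 4↦3, 5↦0, 6↦4, 7↦10, 8↦2, 9↦8, 10↦1]  zeros at y ∈ {5}
  x = 3: [0↦7, 1↦0, 2↦5, 3↦6, 4↦9, 5↦9, 6↦1, 7↦2, 8↦7, 9↦0, 10↦9]  zeros at y ∈ {1, 9}
  x = 4: [0↦0, 1↦8, 2↦2, 3↦10, 4↦5, 5↦4, 6↦2, 7↦5, 8↦8, 9↦6, 10↦5]  zeros at y ∈ {0}
  x = 5: [0↦4, 1↦1, 2↦2, 3↦2, 4↦7, 5↦1, 6↦1, 7↦2, 8↦10, 9↦9, 10↦5]  zeros at y ∈ ∅
  x = 6: [0↦2, 1↦6, 2↦10, 3↦9, 4↦9, 5↦5, 6↦3, 7↦9, 8↦7, 9↦3, 10↦3]  zeros at y ∈ ∅
  x = 7: [0↦10, 1↦6, 2↦9, 3↦3, 4↦5, 5↦10, 6↦2, 7↦9, 8↦4, 9↦4, 10↦4]  zeros at y ∈ ∅
  x = 8: [0↦0, 1↦6, 2↦4, 3↦0, 4↦0, 5↦10, 6↦3, 7↦7, 8↦6, 9↦6, 10↦2]  zeros at y ∈ {0, 3, 4}
  x = 9: [0↦10, 1↦0, 2↦0, 3↦5, 4↦10, 5↦10, 6↦0, 7↦8, 8↦7, 9↦3, 10↦2]  zeros at y ∈ {1, 2, 6}
  x = 10: [0↦1, 1↦4, 2↦2, 3↦1, 4↦7, 5↦4, 6↦9, 7↦6, 8↦1, 9↦0, 10↦9]  zeros at y ∈ {9}
Collecting zeros: affine points = {(0, 0), (1, 2), (2, 5), (3, 1), (3, 9), (4, 0), (8, 0), (8, 3), (8, 4), (9, 1), (9, 2), (9, 6), (10, 9)}.
Total count |C(F_11)_aff| = 13.


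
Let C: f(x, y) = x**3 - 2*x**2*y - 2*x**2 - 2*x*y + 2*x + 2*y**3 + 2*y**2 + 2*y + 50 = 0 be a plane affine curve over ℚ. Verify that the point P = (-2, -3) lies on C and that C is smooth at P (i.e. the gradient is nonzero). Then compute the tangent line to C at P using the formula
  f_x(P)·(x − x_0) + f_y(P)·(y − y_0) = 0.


Tangent line at P: 4*x + 40*y + 128 = 0.

Step 1: f(-2, -3) = 0, so P lies on C.
Step 2: partial derivatives
  f_x(x, y) = 3*x**2 - 4*x*y - 4*x - 2*y + 2, f_y(x, y) = -2*x**2 - 2*x + 6*y**2 + 4*y + 2.
  f_x(P) = 4, f_y(P) = 40 (gradient nonzero, so P is smooth).
Step 3: tangent line at P: 4·(x − -2) + 40·(y − -3) = 0.
Expanding: 4*x + 40*y + 128 = 0.


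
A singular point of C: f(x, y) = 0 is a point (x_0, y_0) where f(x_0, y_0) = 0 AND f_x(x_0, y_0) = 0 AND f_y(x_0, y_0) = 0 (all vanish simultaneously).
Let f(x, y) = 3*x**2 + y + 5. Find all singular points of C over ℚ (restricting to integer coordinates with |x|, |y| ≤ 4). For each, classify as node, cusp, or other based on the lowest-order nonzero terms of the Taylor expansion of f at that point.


No singular points in the scanned grid; C is smooth there.

Compute partial derivatives:
  f_x = 6*x.
  f_y = 1.
f_y = 1 is a nonzero constant, so f_y never vanishes: no point (x, y) can satisfy f = f_x = f_y = 0. In particular no (x, y) ∈ {−4, ..., 4}² is singular; the curve is smooth.


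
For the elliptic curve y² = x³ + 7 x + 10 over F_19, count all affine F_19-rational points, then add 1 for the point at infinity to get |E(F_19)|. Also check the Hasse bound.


Affine points = {(3, 1), (3, 18), (4, 8), (4, 11), (9, 2), (9, 17), (10, 4), (10, 15), (12, 6), (12, 13), (16, 0), (17, 8), (17, 11)}; affine count = 13; |E(F_19)| = 14.

Discriminant check: Δ ∝ 4a³ + 27b² = 4·7³ + 27·10² = 4·343 + 27·100 ≡ 6 (mod 19). Nonzero ⇒ E is nonsingular.
For each x ∈ F_19, compute rhs = x³ + 7·x + 10 mod 19, then count y ∈ F_19 with y² ≡ rhs.
  x = 0: rhs = 10, matching y values: none (0 points).
  x = 1: rhs = 18, matching y values: none (0 points).
  x = 2: rhs = 13, matching y values: none (0 points).
  x = 3: rhs = 1, matching y values: 1, 18 (2 points).
  x = 4: rhs = 7, matching y values: 8, 11 (2 points).
  x = 5: rhs = 18, matching y values: none (0 points).
  x = 6: rhs = 2, matching y values: none (0 points).
  x = 7: rhs = 3, matching y values: none (0 points).
  x = 8: rhs = 8, matching y values: none (0 points).
  x = 9: rhs = 4, matching y values: 2, 17 (2 points).
  x = 10: rhs = 16, matching y values: 4, 15 (2 points).
  x = 11: rhs = 12, matching y values: none (0 points).
  x = 12: rhs = 17, matching y values: 6, 13 (2 points).
  x = 13: rhs = 18, matching y values: none (0 points).
  x = 14: rhs = 2, matching y values: none (0 points).
  x = 15: rhs = 13, matching y values: none (0 points).
  x = 16: rhs = 0, matching y values: 0 (1 points).
  x = 17: rhs = 7, matching y values: 8, 11 (2 points).
  x = 18: rhs = 2, matching y values: none (0 points).
Total affine count: 13.
Full point count |E(F_19)| = 13 + 1 = 14.
Hasse bound: |14 − (19+1)| = |-6| = 6 ≤ 2√19 ≈ 8.7178 ✓.


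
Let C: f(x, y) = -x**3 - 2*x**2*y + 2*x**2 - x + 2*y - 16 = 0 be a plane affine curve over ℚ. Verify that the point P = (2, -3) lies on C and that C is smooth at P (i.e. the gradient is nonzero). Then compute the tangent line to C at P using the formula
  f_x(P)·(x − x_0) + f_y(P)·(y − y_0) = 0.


Tangent line at P: 19*x - 6*y - 56 = 0.

Step 1: f(2, -3) = 0, so P lies on C.
Step 2: partial derivatives
  f_x(x, y) = -3*x**2 - 4*x*y + 4*x - 1, f_y(x, y) = 2 - 2*x**2.
  f_x(P) = 19, f_y(P) = -6 (gradient nonzero, so P is smooth).
Step 3: tangent line at P: 19·(x − 2) + -6·(y − -3) = 0.
Expanding: 19*x - 6*y - 56 = 0.


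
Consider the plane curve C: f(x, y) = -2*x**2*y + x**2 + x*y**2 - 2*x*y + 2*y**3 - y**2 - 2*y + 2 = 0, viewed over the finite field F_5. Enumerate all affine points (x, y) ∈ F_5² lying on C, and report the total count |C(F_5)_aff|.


Affine F_5-points: {(0, 2), (2, 1), (3, 3)}; count = 3.

For each of the 25 pairs (x, y) ∈ F_5², evaluate f(x, y) mod 5. Record the zeros.
  x = 0: [0↦2, 1↦1, 2↦0, 3↦1, 4↦1]  zeros at y ∈ {2}
  x = 1: [0↦3, 1↦4, 2↦2, 3↦4, 4↦2]  zeros at y ∈ ∅
  x = 2: [0↦1, 1↦0, 2↦3, 3↦2, 4↦4]  zeros at y ∈ {1}
  x = 3: [0↦1, 1↦4, 2↦3, 3↦0, 4↦2]  zeros at y ∈ {3}
  x = 4: [0↦3, 1↦1, 2↦2, 3↦3, 4↦1]  zeros at y ∈ ∅
Collecting zeros: affine points = {(0, 2), (2, 1), (3, 3)}.
Total count |C(F_5)_aff| = 3.


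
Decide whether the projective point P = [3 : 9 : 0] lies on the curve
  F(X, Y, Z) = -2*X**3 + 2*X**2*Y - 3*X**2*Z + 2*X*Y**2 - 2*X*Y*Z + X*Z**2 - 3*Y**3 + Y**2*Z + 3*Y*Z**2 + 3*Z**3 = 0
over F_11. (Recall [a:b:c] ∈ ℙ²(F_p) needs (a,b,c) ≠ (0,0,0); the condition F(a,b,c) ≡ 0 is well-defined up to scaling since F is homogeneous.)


F(3,9,0) ≡ 2 (mod 11); P is NOT on the curve.

Evaluate F(3, 9, 0) term-by-term (mod 11).
  -2*X**3 ↦ -2·27·1·1 = -54
  2*X**2*Y ↦ 2·9·9·1 = 162
  -3*X**2*Z ↦ -3·9·1·0 = 0
  2*X*Y**2 ↦ 2·3·81·1 = 486
  -2*X*Y*Z ↦ -2·3·9·0 = 0
  X*Z**2 ↦ 1·3·1·0 = 0
  -3*Y**3 ↦ -3·1·729·1 = -2187
  Y**2*Z ↦ 1·1·81·0 = 0
  3*Y*Z**2 ↦ 3·1·9·0 = 0
  3*Z**3 ↦ 3·1·1·0 = 0
Sum: F(3, 9, 0) = (-54) + (162) + (0) + (486) + (0) + (0) + (-2187) + (0) + (0) + (0) = -1593.
Reducing mod 11: -1593 ≡ 2 (mod 11).
Since F(a, b, c) ≡ 2 ≠ 0 (mod 11), P does NOT lie on the curve.


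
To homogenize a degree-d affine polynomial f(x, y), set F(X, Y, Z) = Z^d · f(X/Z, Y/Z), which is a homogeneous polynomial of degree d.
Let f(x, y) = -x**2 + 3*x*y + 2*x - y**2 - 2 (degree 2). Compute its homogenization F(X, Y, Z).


F(X, Y, Z) = -X**2 + 3*X*Y + 2*X*Z - Y**2 - 2*Z**2

deg(f) = 2.
Substitute x = X/Z, y = Y/Z into f, then multiply by Z^2.
  monomial -1·x^2·y^0 ↦ -1·X^2·Y^0·Z^0.
  monomial 3·x^1·y^1 ↦ 3·X^1·Y^1·Z^0.
  monomial 2·x^1·y^0 ↦ 2·X^1·Y^0·Z^1.
  monomial -1·x^0·y^2 ↦ -1·X^0·Y^2·Z^0.
  monomial -2·x^0·y^0 ↦ -2·X^0·Y^0·Z^2.
Collecting: F(X, Y, Z) = -X**2 + 3*X*Y + 2*X*Z - Y**2 - 2*Z**2.


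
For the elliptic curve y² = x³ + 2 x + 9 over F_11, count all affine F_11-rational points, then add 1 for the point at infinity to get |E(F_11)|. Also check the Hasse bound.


Affine points = {(0, 3), (0, 8), (1, 1), (1, 10), (3, 3), (3, 8), (4, 2), (4, 9), (5, 1), (5, 10), (7, 5), (7, 6), (8, 3), (8, 8)}; affine count = 14; |E(F_11)| = 15.

Discriminant check: Δ ∝ 4a³ + 27b² = 4·2³ + 27·9² = 4·8 + 27·81 ≡ 8 (mod 11). Nonzero ⇒ E is nonsingular.
For each x ∈ F_11, compute rhs = x³ + 2·x + 9 mod 11, then count y ∈ F_11 with y² ≡ rhs.
  x = 0: rhs = 9, matching y values: 3, 8 (2 points).
  x = 1: rhs = 1, matching y values: 1, 10 (2 points).
  x = 2: rhs = 10, matching y values: none (0 points).
  x = 3: rhs = 9, matching y values: 3, 8 (2 points).
  x = 4: rhs = 4, matching y values: 2, 9 (2 points).
  x = 5: rhs = 1, matching y values: 1, 10 (2 points).
  x = 6: rhs = 6, matching y values: none (0 points).
  x = 7: rhs = 3, matching y values: 5, 6 (2 points).
  x = 8: rhs = 9, matching y values: 3, 8 (2 points).
  x = 9: rhs = 8, matching y values: none (0 points).
  x = 10: rhs = 6, matching y values: none (0 points).
Total affine count: 14.
Full point count |E(F_11)| = 14 + 1 = 15.
Hasse bound: |15 − (11+1)| = |3| = 3 ≤ 2√11 ≈ 6.6332 ✓.
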